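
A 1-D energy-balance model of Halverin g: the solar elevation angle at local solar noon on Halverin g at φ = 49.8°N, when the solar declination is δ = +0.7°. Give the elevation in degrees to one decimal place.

At local noon the hour angle is zero, so the zenith angle equals |φ − δ| = |+49.8° − (+0.700°)| = 49.100°.
Elevation = 90° − 49.100° = 40.9°.

40.9°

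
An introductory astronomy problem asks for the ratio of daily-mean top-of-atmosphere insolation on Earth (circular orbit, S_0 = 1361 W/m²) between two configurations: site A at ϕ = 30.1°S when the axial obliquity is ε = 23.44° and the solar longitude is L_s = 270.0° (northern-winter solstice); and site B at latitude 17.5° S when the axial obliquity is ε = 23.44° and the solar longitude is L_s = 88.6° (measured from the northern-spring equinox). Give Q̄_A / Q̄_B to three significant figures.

— Configuration A (ϕ=-30.1°):
Solar declination: sin δ = sin ε · sin L_s = sin 23.44° × sin 270.0° = -0.39779, so δ = -23.440°.
cos h₀ = −tan(-30.1°) tan(-23.440°) = -0.2513, h₀ = 1.8249 rad.
Bracket: h₀ sin ϕ sin δ + cos ϕ cos δ sin h₀ = 1.8249×-0.50151×-0.39779 + 0.86515×0.91748×0.96790 = 0.364060 + 0.768278 = 1.132338.
Q̄ = (S_0/π) × [bracket] = (1361/π) × 1.132338 = 490.55 W/m².
— Configuration B (ϕ=-17.5°):
Solar declination: sin δ = sin ε · sin L_s = sin 23.44° × sin 88.6° = 0.39767, so δ = +23.433°.
cos h₀ = −tan(-17.5°) tan(+23.433°) = 0.1367, h₀ = 1.4337 rad.
Bracket: h₀ sin ϕ sin δ + cos ϕ cos δ sin h₀ = 1.4337×-0.30071×0.39767 + 0.95372×0.91753×0.99062 = -0.171447 + 0.866859 = 0.695412.
Q̄ = (S_0/π) × [bracket] = (1361/π) × 0.695412 = 301.27 W/m².
Ratio Q̄_A / Q̄_B = 490.55 / 301.27 = 1.628.

Q̄_A / Q̄_B ≈ 1.63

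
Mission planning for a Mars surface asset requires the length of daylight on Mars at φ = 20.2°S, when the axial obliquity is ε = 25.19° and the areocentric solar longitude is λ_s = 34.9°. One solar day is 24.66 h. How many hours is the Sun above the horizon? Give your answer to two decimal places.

11.60 h

sin δ = sin 25.19° × sin 34.9° = 0.24352, so δ = +14.094°.
cos H₀ = −tan φ · tan δ = −tan(-20.2°) × tan(+14.094°) = 0.0924, so H₀ = 1.4783 rad = 84.70°.
Daylight = 2H₀/(2π) × 24.66 h = (1.4783/π) × 24.66 = 11.60 h.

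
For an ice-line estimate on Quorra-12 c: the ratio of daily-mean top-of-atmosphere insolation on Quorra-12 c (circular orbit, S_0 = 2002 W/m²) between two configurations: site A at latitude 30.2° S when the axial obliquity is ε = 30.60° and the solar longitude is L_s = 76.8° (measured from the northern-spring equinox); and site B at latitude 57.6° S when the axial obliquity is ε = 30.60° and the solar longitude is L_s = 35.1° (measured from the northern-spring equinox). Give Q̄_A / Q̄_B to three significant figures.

Q̄_A / Q̄_B ≈ 2.17

— Configuration A (ϕ=-30.2°):
Solar declination: sin δ = sin ε · sin L_s = sin 30.60° × sin 76.8° = 0.49559, so δ = +29.709°.
cos h₀ = −tan(-30.2°) tan(+29.709°) = 0.3321, h₀ = 1.2323 rad.
Bracket: h₀ sin ϕ sin δ + cos ϕ cos δ sin h₀ = 1.2323×-0.50302×0.49559 + 0.86427×0.86856×0.94325 = -0.307202 + 0.708070 = 0.400868.
Q̄ = (S_0/π) × [bracket] = (2002/π) × 0.400868 = 255.46 W/m².
— Configuration B (ϕ=-57.6°):
Solar declination: sin δ = sin ε · sin L_s = sin 30.60° × sin 35.1° = 0.29270, so δ = +17.020°.
cos h₀ = −tan(-57.6°) tan(+17.020°) = 0.4823, h₀ = 1.0675 rad.
Bracket: h₀ sin ϕ sin δ + cos ϕ cos δ sin h₀ = 1.0675×-0.84433×0.29270 + 0.53583×0.95620×0.87598 = -0.263817 + 0.448818 = 0.185001.
Q̄ = (S_0/π) × [bracket] = (2002/π) × 0.185001 = 117.89 W/m².
Ratio Q̄_A / Q̄_B = 255.46 / 117.89 = 2.167.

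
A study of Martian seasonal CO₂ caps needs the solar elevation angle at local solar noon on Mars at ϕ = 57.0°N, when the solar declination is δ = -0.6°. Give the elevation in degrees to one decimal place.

At local noon the hour angle is zero, so the zenith angle equals |ϕ − δ| = |+57.0° − (-0.600°)| = 57.600°.
Elevation = 90° − 57.600° = 32.4°.

32.4°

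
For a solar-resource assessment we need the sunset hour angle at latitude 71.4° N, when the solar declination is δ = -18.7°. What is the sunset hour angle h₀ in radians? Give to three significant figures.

cos h₀ = −tan ϕ · tan δ = 1.0058 ≥ 1, so the Sun never rises (polar night) and h₀ = 0.

h₀ = 0.00 rad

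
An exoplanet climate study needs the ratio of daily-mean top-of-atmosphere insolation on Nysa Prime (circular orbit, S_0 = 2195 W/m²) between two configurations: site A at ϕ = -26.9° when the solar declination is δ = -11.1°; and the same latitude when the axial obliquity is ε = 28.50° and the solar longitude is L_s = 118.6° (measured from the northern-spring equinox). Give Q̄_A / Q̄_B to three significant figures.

Q̄_A / Q̄_B ≈ 1.90

— Configuration A (ϕ=-26.9°):
cos h₀ = −tan(-26.9°) tan(-11.100°) = -0.0995, h₀ = 1.6705 rad.
Bracket: h₀ sin ϕ sin δ + cos ϕ cos δ sin h₀ = 1.6705×-0.45243×-0.19252 + 0.89180×0.98129×0.99503 = 0.145504 + 0.870765 = 1.016269.
Q̄ = (S_0/π) × [bracket] = (2195/π) × 1.016269 = 710.06 W/m².
— Configuration B (ϕ=-26.9°):
Solar declination: sin δ = sin ε · sin L_s = sin 28.50° × sin 118.6° = 0.41894, so δ = +24.768°.
cos h₀ = −tan(-26.9°) tan(+24.768°) = 0.2341, h₀ = 1.3345 rad.
Bracket: h₀ sin ϕ sin δ + cos ϕ cos δ sin h₀ = 1.3345×-0.45243×0.41894 + 0.89180×0.90802×0.97222 = -0.252942 + 0.787277 = 0.534335.
Q̄ = (S_0/π) × [bracket] = (2195/π) × 0.534335 = 373.33 W/m².
Ratio Q̄_A / Q̄_B = 710.06 / 373.33 = 1.902.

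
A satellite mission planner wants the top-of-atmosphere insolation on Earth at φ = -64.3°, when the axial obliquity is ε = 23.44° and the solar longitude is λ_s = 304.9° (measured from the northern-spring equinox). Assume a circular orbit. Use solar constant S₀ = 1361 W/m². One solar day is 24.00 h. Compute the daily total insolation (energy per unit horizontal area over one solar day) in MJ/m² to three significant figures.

36.8 MJ/m²

Solar declination: sin δ = sin ε · sin λ_s = sin 23.44° × sin 304.9° = -0.32625, so δ = -19.041°.
cos H₀ = −tan(-64.3°) tan(-19.041°) = -0.7171, H₀ = 2.3705 rad.
Bracket: H₀ sin φ sin δ + cos φ cos δ sin H₀ = 2.3705×-0.90108×-0.32625 + 0.43366×0.94528×0.69694 = 0.696873 + 0.285697 = 0.982570.
Q̄ = (S₀/π) × [bracket] = (1361/π) × 0.982570 = 425.67 W/m².
Daily total = Q̄ × 24.00 h × 3600 s/h = 425.67 × 24.00 × 3600 / 10⁶ = 36.78 MJ/m².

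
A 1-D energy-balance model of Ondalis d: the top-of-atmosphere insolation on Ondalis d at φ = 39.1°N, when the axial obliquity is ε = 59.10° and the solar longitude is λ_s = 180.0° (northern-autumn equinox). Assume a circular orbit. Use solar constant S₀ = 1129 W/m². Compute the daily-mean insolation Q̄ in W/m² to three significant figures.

Solar declination: sin δ = sin ε · sin λ_s = sin 59.10° × sin 180.0° = 0.00000, so δ = +0.000°.
cos H₀ = −tan(+39.1°) tan(+0.000°) = -0.0000, H₀ = 1.5708 rad.
Bracket: H₀ sin φ sin δ + cos φ cos δ sin H₀ = 1.5708×0.63068×0.00000 + 0.77605×1.00000×1.00000 = 0.000000 + 0.776050 = 0.776050.
Q̄ = (S₀/π) × [bracket] = (1129/π) × 0.776050 = 278.9 W/m².

Q̄ ≈ 279 W/m²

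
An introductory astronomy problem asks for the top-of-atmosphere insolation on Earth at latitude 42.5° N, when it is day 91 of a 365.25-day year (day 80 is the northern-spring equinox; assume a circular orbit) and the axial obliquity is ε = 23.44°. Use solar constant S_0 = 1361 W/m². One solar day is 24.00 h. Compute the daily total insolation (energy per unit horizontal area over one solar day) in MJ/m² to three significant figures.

Solar longitude: L_s = 360° × (91 − 80)/365.25 = 10.842°.
sin δ = sin 23.44° × sin 10.842° = 0.07482, so δ = +4.291°.
cos h₀ = −tan(+42.5°) tan(+4.291°) = -0.0688, h₀ = 1.6396 rad.
Bracket: h₀ sin ϕ sin δ + cos ϕ cos δ sin h₀ = 1.6396×0.67559×0.07482 + 0.73728×0.99720×0.99763 = 0.082878 + 0.733473 = 0.816351.
Q̄ = (S_0/π) × [bracket] = (1361/π) × 0.816351 = 353.66 W/m².
Daily total = Q̄ × 24.00 h × 3600 s/h = 353.66 × 24.00 × 3600 / 10⁶ = 30.56 MJ/m².

30.6 MJ/m²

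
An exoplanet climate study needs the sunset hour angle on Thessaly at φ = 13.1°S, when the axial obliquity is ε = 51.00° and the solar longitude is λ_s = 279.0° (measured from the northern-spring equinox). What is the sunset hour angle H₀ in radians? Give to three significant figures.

H₀ = 1.85 rad

Solar declination: sin δ = sin ε · sin λ_s = sin 51.00° × sin 279.0° = -0.76758, so δ = -50.137°.
cos H₀ = −tan φ · tan δ = −tan(-13.1°) × tan(-50.137°) = -0.2787, so H₀ = 1.8532 rad = 106.18°.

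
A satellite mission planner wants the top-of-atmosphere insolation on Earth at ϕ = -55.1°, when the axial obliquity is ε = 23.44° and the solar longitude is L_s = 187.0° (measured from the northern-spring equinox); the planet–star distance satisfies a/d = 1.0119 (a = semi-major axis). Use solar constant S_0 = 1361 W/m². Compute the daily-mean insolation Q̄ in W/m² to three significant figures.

Solar declination: sin δ = sin ε · sin L_s = sin 23.44° × sin 187.0° = -0.04848, so δ = -2.779°.
cos h₀ = −tan(-55.1°) tan(-2.779°) = -0.0696, h₀ = 1.6404 rad.
Bracket: h₀ sin ϕ sin δ + cos ϕ cos δ sin h₀ = 1.6404×-0.82015×-0.04848 + 0.57215×0.99882×0.99758 = 0.065224 + 0.570092 = 0.635316.
Inverse-square distance factor (a/d)² = 1.0119² = 1.023942.
Q̄ = (S_0/π) × 1.023942 × [bracket] = (1361/π) × 1.023942 × 0.635316 = 281.8 W/m².

Q̄ ≈ 282 W/m²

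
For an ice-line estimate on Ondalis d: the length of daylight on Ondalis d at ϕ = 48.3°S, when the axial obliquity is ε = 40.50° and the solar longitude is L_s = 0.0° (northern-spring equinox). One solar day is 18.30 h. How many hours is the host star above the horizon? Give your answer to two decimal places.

9.15 h

Solar declination: sin δ = sin ε · sin L_s = sin 40.50° × sin 0.0° = 0.00000, so δ = +0.000°.
cos h₀ = −tan ϕ · tan δ = −tan(-48.3°) × tan(+0.000°) = 0.0000, so h₀ = 1.5708 rad = 90.00°.
Daylight = 2h₀/(2π) × 18.30 h = (1.5708/π) × 18.30 = 9.15 h.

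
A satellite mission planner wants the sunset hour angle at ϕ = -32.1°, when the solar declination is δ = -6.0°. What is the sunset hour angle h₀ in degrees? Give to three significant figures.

h₀ = 93.8°

cos h₀ = −tan ϕ · tan δ = −tan(-32.1°) × tan(-6.000°) = -0.0659, so h₀ = 1.6368 rad = 93.78°.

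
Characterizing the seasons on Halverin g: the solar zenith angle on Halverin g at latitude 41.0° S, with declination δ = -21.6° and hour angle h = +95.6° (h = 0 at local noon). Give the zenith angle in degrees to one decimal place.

cos θ_z = sin ϕ sin δ + cos ϕ cos δ cos h = 0.241511 + -0.068475 = 0.173036.
θ_z = arccos(0.173036) = 80.0°.

θ_z = 80.0°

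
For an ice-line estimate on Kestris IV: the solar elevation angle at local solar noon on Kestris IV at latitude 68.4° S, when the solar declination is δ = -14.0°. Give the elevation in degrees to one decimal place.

At local noon the hour angle is zero, so the zenith angle equals |ϕ − δ| = |-68.4° − (-14.000°)| = 54.400°.
Elevation = 90° − 54.400° = 35.6°.

35.6°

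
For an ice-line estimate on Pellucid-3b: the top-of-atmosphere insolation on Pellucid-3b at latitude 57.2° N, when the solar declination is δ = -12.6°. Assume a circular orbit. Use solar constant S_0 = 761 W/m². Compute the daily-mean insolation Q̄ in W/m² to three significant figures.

cos h₀ = −tan(+57.2°) tan(-12.600°) = 0.3468, h₀ = 1.2166 rad.
Bracket: h₀ sin ϕ sin δ + cos ϕ cos δ sin h₀ = 1.2166×0.84057×-0.21814 + 0.54171×0.97592×0.93792 = -0.223078 + 0.495846 = 0.272768.
Q̄ = (S_0/π) × [bracket] = (761/π) × 0.272768 = 66.07 W/m².

Q̄ ≈ 66.1 W/m²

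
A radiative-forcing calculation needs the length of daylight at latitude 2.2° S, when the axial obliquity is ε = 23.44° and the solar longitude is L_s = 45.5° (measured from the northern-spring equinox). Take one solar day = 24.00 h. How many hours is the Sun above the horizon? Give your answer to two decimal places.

11.91 h

Solar declination: sin δ = sin ε · sin L_s = sin 23.44° × sin 45.5° = 0.28372, so δ = +16.483°.
cos h₀ = −tan ϕ · tan δ = −tan(-2.2°) × tan(+16.483°) = 0.0114, so h₀ = 1.5594 rad = 89.35°.
Daylight = 2h₀/(2π) × 24.00 h = (1.5594/π) × 24.00 = 11.91 h.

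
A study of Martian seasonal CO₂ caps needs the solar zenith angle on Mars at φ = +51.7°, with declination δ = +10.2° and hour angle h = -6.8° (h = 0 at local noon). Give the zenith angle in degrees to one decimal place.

θ_z = 41.9°

cos θ_z = sin φ sin δ + cos φ cos δ cos h = 0.138972 + 0.605693 = 0.744665.
θ_z = arccos(0.744665) = 41.9°.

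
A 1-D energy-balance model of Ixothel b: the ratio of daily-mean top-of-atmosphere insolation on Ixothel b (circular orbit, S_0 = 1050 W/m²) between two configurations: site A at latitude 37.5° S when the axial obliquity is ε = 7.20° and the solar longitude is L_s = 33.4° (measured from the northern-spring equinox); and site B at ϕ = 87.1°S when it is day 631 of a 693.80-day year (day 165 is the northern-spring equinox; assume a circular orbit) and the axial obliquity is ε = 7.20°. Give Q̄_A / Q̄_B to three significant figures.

Q̄_A / Q̄_B ≈ 2.10

— Configuration A (ϕ=-37.5°):
Solar declination: sin δ = sin ε · sin L_s = sin 7.20° × sin 33.4° = 0.06899, so δ = +3.956°.
cos h₀ = −tan(-37.5°) tan(+3.956°) = 0.0531, h₀ = 1.5177 rad.
Bracket: h₀ sin ϕ sin δ + cos ϕ cos δ sin h₀ = 1.5177×-0.60876×0.06899 + 0.79335×0.99762×0.99859 = -0.063741 + 0.790346 = 0.726605.
Q̄ = (S_0/π) × [bracket] = (1050/π) × 0.726605 = 242.85 W/m².
— Configuration B (ϕ=-87.1°):
Solar longitude: L_s = 360° × (631 − 165)/693.80 = 241.799°.
sin δ = sin 7.20° × sin 241.799° = -0.11046, so δ = -6.342°.
cos h₀ = −tan(-87.1°) tan(-6.342°) = -2.1938 ≤ −1 ⇒ polar day, h₀ = π.
Bracket: h₀ sin ϕ sin δ + cos ϕ cos δ sin h₀ = 3.1416×-0.99872×-0.11046 + 0.05059×0.99388×0.00000 = 0.346577 + 0.000000 = 0.346577.
Q̄ = (S_0/π) × [bracket] = (1050/π) × 0.346577 = 115.83 W/m².
Ratio Q̄_A / Q̄_B = 242.85 / 115.83 = 2.097.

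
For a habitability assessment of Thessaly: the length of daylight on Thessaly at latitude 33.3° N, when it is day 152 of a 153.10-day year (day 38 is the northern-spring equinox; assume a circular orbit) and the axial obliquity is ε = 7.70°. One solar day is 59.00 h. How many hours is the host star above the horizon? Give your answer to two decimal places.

27.83 h

Solar longitude: λ_s = 360° × (152 − 38)/153.10 = 268.060°.
sin δ = sin 7.70° × sin 268.060° = -0.13391, so δ = -7.696°.
cos H₀ = −tan φ · tan δ = −tan(+33.3°) × tan(-7.696°) = 0.0888, so H₀ = 1.4819 rad = 84.91°.
Daylight = 2H₀/(2π) × 59.00 h = (1.4819/π) × 59.00 = 27.83 h.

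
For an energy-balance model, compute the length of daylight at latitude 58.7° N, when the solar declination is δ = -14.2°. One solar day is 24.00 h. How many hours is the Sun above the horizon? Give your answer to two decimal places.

8.72 h

cos h₀ = −tan ϕ · tan δ = −tan(+58.7°) × tan(-14.200°) = 0.4162, so h₀ = 1.1416 rad = 65.41°.
Daylight = 2h₀/(2π) × 24.00 h = (1.1416/π) × 24.00 = 8.72 h.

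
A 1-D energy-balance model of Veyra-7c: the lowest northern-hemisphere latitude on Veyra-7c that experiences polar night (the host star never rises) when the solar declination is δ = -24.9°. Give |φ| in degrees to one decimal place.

Polar night requires cos H₀ = −tan φ tan δ ≥ 1, i.e. tan φ tan δ ≤ −1.
The boundary is |tan φ| · |tan δ| = 1, so |φ| = 90° − |δ| = 90° − 24.9° = 65.1° in the northern hemisphere.

|φ| = 65.1°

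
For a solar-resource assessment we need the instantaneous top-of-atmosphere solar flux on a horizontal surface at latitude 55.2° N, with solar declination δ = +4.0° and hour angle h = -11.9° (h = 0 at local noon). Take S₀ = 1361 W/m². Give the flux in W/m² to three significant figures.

836 W/m²

cos θ_z = sin φ sin δ + cos φ cos δ cos h = 0.057280 + 0.557088 = 0.614368.
Flux = S₀ · cos θ_z = 1361 × 0.614368 = 836.2 W/m².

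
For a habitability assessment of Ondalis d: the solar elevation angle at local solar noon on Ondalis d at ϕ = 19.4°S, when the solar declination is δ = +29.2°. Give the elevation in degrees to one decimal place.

41.4°

At local noon the hour angle is zero, so the zenith angle equals |ϕ − δ| = |-19.4° − (+29.200°)| = 48.600°.
Elevation = 90° − 48.600° = 41.4°.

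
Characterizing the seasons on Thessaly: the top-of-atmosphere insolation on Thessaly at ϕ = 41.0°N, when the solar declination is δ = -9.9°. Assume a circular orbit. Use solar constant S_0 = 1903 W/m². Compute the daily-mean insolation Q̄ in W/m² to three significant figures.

cos h₀ = −tan(+41.0°) tan(-9.900°) = 0.1517, h₀ = 1.4185 rad.
Bracket: h₀ sin ϕ sin δ + cos ϕ cos δ sin h₀ = 1.4185×0.65606×-0.17193 + 0.75471×0.98511×0.98842 = -0.160002 + 0.734863 = 0.574861.
Q̄ = (S_0/π) × [bracket] = (1903/π) × 0.574861 = 348.2 W/m².

Q̄ ≈ 348 W/m²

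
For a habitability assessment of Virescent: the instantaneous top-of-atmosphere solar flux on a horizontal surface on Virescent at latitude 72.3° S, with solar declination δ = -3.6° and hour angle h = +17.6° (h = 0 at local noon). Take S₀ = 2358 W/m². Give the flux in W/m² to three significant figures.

823 W/m²

cos θ_z = sin φ sin δ + cos φ cos δ cos h = 0.059818 + 0.289230 = 0.349048.
Flux = S₀ · cos θ_z = 2358 × 0.349048 = 823.1 W/m².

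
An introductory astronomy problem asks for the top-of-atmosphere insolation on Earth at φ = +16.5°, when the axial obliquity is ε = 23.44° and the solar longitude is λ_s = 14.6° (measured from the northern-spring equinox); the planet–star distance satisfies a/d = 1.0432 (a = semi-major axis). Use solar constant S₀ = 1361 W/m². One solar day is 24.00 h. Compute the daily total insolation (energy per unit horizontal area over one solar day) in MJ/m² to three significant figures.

Solar declination: sin δ = sin ε · sin λ_s = sin 23.44° × sin 14.6° = 0.10027, so δ = +5.755°.
cos H₀ = −tan(+16.5°) tan(+5.755°) = -0.0299, H₀ = 1.6007 rad.
Bracket: H₀ sin φ sin δ + cos φ cos δ sin H₀ = 1.6007×0.28402×0.10027 + 0.95882×0.99496×0.99955 = 0.045586 + 0.953558 = 0.999144.
Inverse-square distance factor (a/d)² = 1.0432² = 1.088266.
Q̄ = (S₀/π) × 1.088266 × [bracket] = (1361/π) × 1.088266 × 0.999144 = 471.05 W/m².
Daily total = Q̄ × 24.00 h × 3600 s/h = 471.05 × 24.00 × 3600 / 10⁶ = 40.70 MJ/m².

40.7 MJ/m²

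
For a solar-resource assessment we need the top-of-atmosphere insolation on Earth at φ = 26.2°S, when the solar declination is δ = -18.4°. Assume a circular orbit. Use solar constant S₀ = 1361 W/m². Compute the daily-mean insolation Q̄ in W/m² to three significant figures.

Q̄ ≈ 469 W/m²

cos H₀ = −tan(-26.2°) tan(-18.400°) = -0.1637, H₀ = 1.7352 rad.
Bracket: H₀ sin φ sin δ + cos φ cos δ sin H₀ = 1.7352×-0.44151×-0.31565 + 0.89726×0.94888×0.98651 = 0.241822 + 0.839907 = 1.081729.
Q̄ = (S₀/π) × [bracket] = (1361/π) × 1.081729 = 468.6 W/m².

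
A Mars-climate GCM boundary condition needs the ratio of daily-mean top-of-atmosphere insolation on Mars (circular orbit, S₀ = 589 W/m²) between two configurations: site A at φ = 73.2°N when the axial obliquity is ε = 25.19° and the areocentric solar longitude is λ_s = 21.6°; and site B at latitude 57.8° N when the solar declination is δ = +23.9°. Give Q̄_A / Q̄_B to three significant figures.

— Configuration A (φ=+73.2°):
sin δ = sin 25.19° × sin 21.6° = 0.15668, so δ = +9.014°.
cos H₀ = −tan(+73.2°) tan(+9.014°) = -0.5254, H₀ = 2.1240 rad.
Bracket: H₀ sin φ sin δ + cos φ cos δ sin H₀ = 2.1240×0.95732×0.15668 + 0.28903×0.98765×0.85083 = 0.318585 + 0.242878 = 0.561463.
Q̄ = (S₀/π) × [bracket] = (589/π) × 0.561463 = 105.27 W/m².
— Configuration B (φ=+57.8°):
cos H₀ = −tan(+57.8°) tan(+23.900°) = -0.7037, H₀ = 2.3514 rad.
Bracket: H₀ sin φ sin δ + cos φ cos δ sin H₀ = 2.3514×0.84619×0.40514 + 0.53288×0.91425×0.71050 = 0.806120 + 0.346145 = 1.152265.
Q̄ = (S₀/π) × [bracket] = (589/π) × 1.152265 = 216.03 W/m².
Ratio Q̄_A / Q̄_B = 105.27 / 216.03 = 0.4873.

Q̄_A / Q̄_B ≈ 0.487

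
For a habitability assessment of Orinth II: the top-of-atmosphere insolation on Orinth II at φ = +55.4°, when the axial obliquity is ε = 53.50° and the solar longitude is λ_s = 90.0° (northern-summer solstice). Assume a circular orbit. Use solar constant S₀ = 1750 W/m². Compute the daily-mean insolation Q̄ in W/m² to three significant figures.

Q̄ ≈ 1.16e+03 W/m²

Solar declination: sin δ = sin ε · sin λ_s = sin 53.50° × sin 90.0° = 0.80386, so δ = +53.500°.
cos H₀ = −tan(+55.4°) tan(+53.500°) = -1.9590 ≤ −1 ⇒ polar day, H₀ = π.
Bracket: H₀ sin φ sin δ + cos φ cos δ sin H₀ = 3.1416×0.82314×0.80386 + 0.56784×0.59482×0.00000 = 2.078763 + 0.000000 = 2.078763.
Q̄ = (S₀/π) × [bracket] = (1750/π) × 2.078763 = 1158 W/m².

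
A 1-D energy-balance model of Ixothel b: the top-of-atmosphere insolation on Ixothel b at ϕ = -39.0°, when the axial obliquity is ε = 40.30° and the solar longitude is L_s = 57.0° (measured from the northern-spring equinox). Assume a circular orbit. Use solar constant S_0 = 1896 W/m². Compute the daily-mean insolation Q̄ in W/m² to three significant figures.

Q̄ ≈ 126 W/m²

Solar declination: sin δ = sin ε · sin L_s = sin 40.30° × sin 57.0° = 0.54244, so δ = +32.850°.
cos h₀ = −tan(-39.0°) tan(+32.850°) = 0.5229, h₀ = 1.0206 rad.
Bracket: h₀ sin ϕ sin δ + cos ϕ cos δ sin h₀ = 1.0206×-0.62932×0.54244 + 0.77715×0.84009×0.85241 = -0.348401 + 0.556518 = 0.208117.
Q̄ = (S_0/π) × [bracket] = (1896/π) × 0.208117 = 125.6 W/m².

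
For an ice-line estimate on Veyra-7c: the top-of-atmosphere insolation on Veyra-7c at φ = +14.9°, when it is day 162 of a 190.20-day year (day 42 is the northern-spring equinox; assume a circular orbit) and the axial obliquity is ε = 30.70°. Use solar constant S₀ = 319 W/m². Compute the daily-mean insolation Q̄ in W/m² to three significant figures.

Q̄ ≈ 76.2 W/m²

Solar longitude: λ_s = 360° × (162 − 42)/190.20 = 227.129°.
sin δ = sin 30.70° × sin 227.129° = -0.37417, so δ = -21.973°.
cos H₀ = −tan(+14.9°) tan(-21.973°) = 0.1074, H₀ = 1.4632 rad.
Bracket: H₀ sin φ sin δ + cos φ cos δ sin H₀ = 1.4632×0.25713×-0.37417 + 0.96638×0.92736×0.99422 = -0.140775 + 0.891002 = 0.750227.
Q̄ = (S₀/π) × [bracket] = (319/π) × 0.750227 = 76.18 W/m².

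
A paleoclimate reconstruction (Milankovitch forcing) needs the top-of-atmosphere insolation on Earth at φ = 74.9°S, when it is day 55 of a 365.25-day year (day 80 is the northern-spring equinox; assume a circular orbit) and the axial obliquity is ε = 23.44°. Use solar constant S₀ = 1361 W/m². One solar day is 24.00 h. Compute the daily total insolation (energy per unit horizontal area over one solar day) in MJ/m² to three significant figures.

21.0 MJ/m²

Solar longitude: λ_s = 360° × (55 − 80)/365.25 = -24.641°, i.e. -24.641° + 360° = 335.359°.
sin δ = sin 23.44° × sin 335.359° = -0.16585, so δ = -9.547°.
cos H₀ = −tan(-74.9°) tan(-9.547°) = -0.6233, H₀ = 2.2437 rad.
Bracket: H₀ sin φ sin δ + cos φ cos δ sin H₀ = 2.2437×-0.96547×-0.16585 + 0.26050×0.98615×0.78199 = 0.359268 + 0.200887 = 0.560155.
Q̄ = (S₀/π) × [bracket] = (1361/π) × 0.560155 = 242.67 W/m².
Daily total = Q̄ × 24.00 h × 3600 s/h = 242.67 × 24.00 × 3600 / 10⁶ = 20.97 MJ/m².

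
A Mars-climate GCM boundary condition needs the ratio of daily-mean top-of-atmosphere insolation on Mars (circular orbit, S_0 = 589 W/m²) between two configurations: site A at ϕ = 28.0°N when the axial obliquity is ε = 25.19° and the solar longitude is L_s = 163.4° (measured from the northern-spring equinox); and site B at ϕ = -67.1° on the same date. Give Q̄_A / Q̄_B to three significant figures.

— Configuration A (ϕ=+28.0°):
Solar declination: sin δ = sin ε · sin L_s = sin 25.19° × sin 163.4° = 0.12160, so δ = +6.984°.
cos h₀ = −tan(+28.0°) tan(+6.984°) = -0.0651, h₀ = 1.6360 rad.
Bracket: h₀ sin ϕ sin δ + cos ϕ cos δ sin h₀ = 1.6360×0.46947×0.12160 + 0.88295×0.99258×0.99788 = 0.093395 + 0.874541 = 0.967936.
Q̄ = (S_0/π) × [bracket] = (589/π) × 0.967936 = 181.47 W/m².
— Configuration B (ϕ=-67.1°):
cos h₀ = −tan(-67.1°) tan(+6.984°) = 0.2900, h₀ = 1.2766 rad.
Bracket: h₀ sin ϕ sin δ + cos ϕ cos δ sin h₀ = 1.2766×-0.92119×0.12160 + 0.38912×0.99258×0.95702 = -0.143001 + 0.369632 = 0.226631.
Q̄ = (S_0/π) × [bracket] = (589/π) × 0.226631 = 42.490 W/m².
Ratio Q̄_A / Q̄_B = 181.47 / 42.490 = 4.271.

Q̄_A / Q̄_B ≈ 4.27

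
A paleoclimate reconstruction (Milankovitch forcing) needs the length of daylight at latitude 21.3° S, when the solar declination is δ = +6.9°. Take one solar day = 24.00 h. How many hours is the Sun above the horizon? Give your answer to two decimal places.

11.64 h

cos H₀ = −tan φ · tan δ = −tan(-21.3°) × tan(+6.900°) = 0.0472, so H₀ = 1.5236 rad = 87.30°.
Daylight = 2H₀/(2π) × 24.00 h = (1.5236/π) × 24.00 = 11.64 h.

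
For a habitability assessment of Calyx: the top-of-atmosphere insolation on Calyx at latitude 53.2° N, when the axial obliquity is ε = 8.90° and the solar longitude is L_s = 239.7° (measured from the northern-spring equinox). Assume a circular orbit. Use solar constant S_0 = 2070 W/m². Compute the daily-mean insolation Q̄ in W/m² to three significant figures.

Solar declination: sin δ = sin ε · sin L_s = sin 8.90° × sin 239.7° = -0.13358, so δ = -7.676°.
cos h₀ = −tan(+53.2°) tan(-7.676°) = 0.1802, h₀ = 1.3896 rad.
Bracket: h₀ sin ϕ sin δ + cos ϕ cos δ sin h₀ = 1.3896×0.80073×-0.13358 + 0.59902×0.99104×0.98364 = -0.148634 + 0.583941 = 0.435307.
Q̄ = (S_0/π) × [bracket] = (2070/π) × 0.435307 = 286.8 W/m².

Q̄ ≈ 287 W/m²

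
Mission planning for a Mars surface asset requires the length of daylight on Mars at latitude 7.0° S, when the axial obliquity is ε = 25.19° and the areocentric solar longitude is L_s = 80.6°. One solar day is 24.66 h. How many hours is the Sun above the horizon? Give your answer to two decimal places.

11.88 h

sin δ = sin 25.19° × sin 80.6° = 0.41991, so δ = +24.829°.
cos h₀ = −tan ϕ · tan δ = −tan(-7.0°) × tan(+24.829°) = 0.0568, so h₀ = 1.5140 rad = 86.74°.
Daylight = 2h₀/(2π) × 24.66 h = (1.5140/π) × 24.66 = 11.88 h.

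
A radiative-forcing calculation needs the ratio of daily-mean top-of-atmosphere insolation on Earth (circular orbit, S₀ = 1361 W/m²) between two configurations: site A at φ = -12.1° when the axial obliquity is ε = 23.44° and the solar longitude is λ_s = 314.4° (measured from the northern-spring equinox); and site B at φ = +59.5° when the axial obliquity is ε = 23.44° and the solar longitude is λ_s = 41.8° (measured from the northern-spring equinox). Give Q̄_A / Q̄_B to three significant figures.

— Configuration A (φ=-12.1°):
Solar declination: sin δ = sin ε · sin λ_s = sin 23.44° × sin 314.4° = -0.28421, so δ = -16.512°.
cos H₀ = −tan(-12.1°) tan(-16.512°) = -0.0635, H₀ = 1.6344 rad.
Bracket: H₀ sin φ sin δ + cos φ cos δ sin H₀ = 1.6344×-0.20962×-0.28421 + 0.97778×0.95876×0.99798 = 0.097371 + 0.935563 = 1.032934.
Q̄ = (S₀/π) × [bracket] = (1361/π) × 1.032934 = 447.49 W/m².
— Configuration B (φ=+59.5°):
Solar declination: sin δ = sin ε · sin λ_s = sin 23.44° × sin 41.8° = 0.26514, so δ = +15.375°.
cos H₀ = −tan(+59.5°) tan(+15.375°) = -0.4668, H₀ = 2.0565 rad.
Bracket: H₀ sin φ sin δ + cos φ cos δ sin H₀ = 2.0565×0.86163×0.26514 + 0.50754×0.96421×0.88435 = 0.469813 + 0.432779 = 0.902592.
Q̄ = (S₀/π) × [bracket] = (1361/π) × 0.902592 = 391.02 W/m².
Ratio Q̄_A / Q̄_B = 447.49 / 391.02 = 1.144.

Q̄_A / Q̄_B ≈ 1.14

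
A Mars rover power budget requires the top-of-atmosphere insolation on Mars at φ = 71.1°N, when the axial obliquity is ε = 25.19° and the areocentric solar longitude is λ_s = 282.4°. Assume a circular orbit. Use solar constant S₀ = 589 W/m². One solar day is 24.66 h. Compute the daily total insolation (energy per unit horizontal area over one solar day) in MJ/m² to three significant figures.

0.00 MJ/m²

sin δ = sin 25.19° × sin 282.4° = -0.41569, so δ = -24.563°.
cos H₀ = −tan(+71.1°) tan(-24.563°) = 1.3349 ≥ 1 ⇒ polar night, H₀ = 0 and Q̄ = 0.
Daily total = Q̄ × 24.66 h × 3600 s/h = 0.00 MJ/m².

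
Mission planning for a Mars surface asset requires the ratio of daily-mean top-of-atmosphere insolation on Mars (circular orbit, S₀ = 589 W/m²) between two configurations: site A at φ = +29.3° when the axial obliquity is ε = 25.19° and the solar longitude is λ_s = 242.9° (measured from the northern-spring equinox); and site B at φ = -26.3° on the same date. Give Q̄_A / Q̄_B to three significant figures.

Q̄_A / Q̄_B ≈ 0.484

— Configuration A (φ=+29.3°):
Solar declination: sin δ = sin ε · sin λ_s = sin 25.19° × sin 242.9° = -0.37889, so δ = -22.265°.
cos H₀ = −tan(+29.3°) tan(-22.265°) = 0.2298, H₀ = 1.3390 rad.
Bracket: H₀ sin φ sin δ + cos φ cos δ sin H₀ = 1.3390×0.48938×-0.37889 + 0.87207×0.92544×0.97325 = -0.248279 + 0.785460 = 0.537181.
Q̄ = (S₀/π) × [bracket] = (589/π) × 0.537181 = 100.71 W/m².
— Configuration B (φ=-26.3°):
cos H₀ = −tan(-26.3°) tan(-22.265°) = -0.2023, H₀ = 1.7746 rad.
Bracket: H₀ sin φ sin δ + cos φ cos δ sin H₀ = 1.7746×-0.44307×-0.37889 + 0.89649×0.92544×0.97931 = 0.297911 + 0.812482 = 1.110393.
Q̄ = (S₀/π) × [bracket] = (589/π) × 1.110393 = 208.18 W/m².
Ratio Q̄_A / Q̄_B = 100.71 / 208.18 = 0.4838.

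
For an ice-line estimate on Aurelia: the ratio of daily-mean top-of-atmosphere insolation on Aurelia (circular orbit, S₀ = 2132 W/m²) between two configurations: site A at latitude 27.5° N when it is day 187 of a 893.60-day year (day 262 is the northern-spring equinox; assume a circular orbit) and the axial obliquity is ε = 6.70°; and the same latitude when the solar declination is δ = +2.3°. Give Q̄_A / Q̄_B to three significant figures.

— Configuration A (φ=+27.5°):
Solar longitude: λ_s = 360° × (187 − 262)/893.60 = -30.215°, i.e. -30.215° + 360° = 329.785°.
sin δ = sin 6.70° × sin 329.785° = -0.05871, so δ = -3.366°.
cos H₀ = −tan(+27.5°) tan(-3.366°) = 0.0306, H₀ = 1.5402 rad.
Bracket: H₀ sin φ sin δ + cos φ cos δ sin H₀ = 1.5402×0.46175×-0.05871 + 0.88701×0.99827×0.99953 = -0.041754 + 0.885059 = 0.843305.
Q̄ = (S₀/π) × [bracket] = (2132/π) × 0.843305 = 572.30 W/m².
— Configuration B (φ=+27.5°):
cos H₀ = −tan(+27.5°) tan(+2.300°) = -0.0209, H₀ = 1.5917 rad.
Bracket: H₀ sin φ sin δ + cos φ cos δ sin H₀ = 1.5917×0.46175×0.04013 + 0.88701×0.99919×0.99978 = 0.029494 + 0.886097 = 0.915591.
Q̄ = (S₀/π) × [bracket] = (2132/π) × 0.915591 = 621.35 W/m².
Ratio Q̄_A / Q̄_B = 572.30 / 621.35 = 0.9211.

Q̄_A / Q̄_B ≈ 0.921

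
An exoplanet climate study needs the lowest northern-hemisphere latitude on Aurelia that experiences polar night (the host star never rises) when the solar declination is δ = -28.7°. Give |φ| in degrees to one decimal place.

Polar night requires cos H₀ = −tan φ tan δ ≥ 1, i.e. tan φ tan δ ≤ −1.
The boundary is |tan φ| · |tan δ| = 1, so |φ| = 90° − |δ| = 90° − 28.7° = 61.3° in the northern hemisphere.

|φ| = 61.3°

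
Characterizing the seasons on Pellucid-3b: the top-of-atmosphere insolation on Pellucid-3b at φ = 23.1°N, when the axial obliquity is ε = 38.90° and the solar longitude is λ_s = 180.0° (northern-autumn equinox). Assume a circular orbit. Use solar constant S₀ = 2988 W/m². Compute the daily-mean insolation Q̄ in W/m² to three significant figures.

Solar declination: sin δ = sin ε · sin λ_s = sin 38.90° × sin 180.0° = 0.00000, so δ = +0.000°.
cos H₀ = −tan(+23.1°) tan(+0.000°) = -0.0000, H₀ = 1.5708 rad.
Bracket: H₀ sin φ sin δ + cos φ cos δ sin H₀ = 1.5708×0.39234×0.00000 + 0.91982×1.00000×1.00000 = 0.000000 + 0.919820 = 0.919820.
Q̄ = (S₀/π) × [bracket] = (2988/π) × 0.919820 = 874.8 W/m².

Q̄ ≈ 875 W/m²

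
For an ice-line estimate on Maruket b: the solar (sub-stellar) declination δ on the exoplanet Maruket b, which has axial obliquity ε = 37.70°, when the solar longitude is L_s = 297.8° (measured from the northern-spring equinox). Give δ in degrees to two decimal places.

δ = -32.75°

sin δ = sin ε · sin L_s = sin 37.70° × sin 297.8° = -0.540945.
δ = arcsin(-0.540945) = -32.75°.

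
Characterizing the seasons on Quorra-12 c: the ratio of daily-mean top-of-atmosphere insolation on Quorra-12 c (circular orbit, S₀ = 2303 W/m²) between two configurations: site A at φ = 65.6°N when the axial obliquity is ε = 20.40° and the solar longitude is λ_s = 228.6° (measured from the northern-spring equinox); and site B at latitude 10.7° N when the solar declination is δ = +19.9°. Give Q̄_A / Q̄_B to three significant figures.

— Configuration A (φ=+65.6°):
Solar declination: sin δ = sin ε · sin λ_s = sin 20.40° × sin 228.6° = -0.26147, so δ = -15.157°.
cos H₀ = −tan(+65.6°) tan(-15.157°) = 0.5972, H₀ = 0.9308 rad.
Bracket: H₀ sin φ sin δ + cos φ cos δ sin H₀ = 0.9308×0.91068×-0.26147 + 0.41310×0.96521×0.80211 = -0.221638 + 0.319824 = 0.098186.
Q̄ = (S₀/π) × [bracket] = (2303/π) × 0.098186 = 71.977 W/m².
— Configuration B (φ=+10.7°):
cos H₀ = −tan(+10.7°) tan(+19.900°) = -0.0684, H₀ = 1.6392 rad.
Bracket: H₀ sin φ sin δ + cos φ cos δ sin H₀ = 1.6392×0.18567×0.34038 + 0.98261×0.94029×0.99766 = 0.103595 + 0.921776 = 1.025371.
Q̄ = (S₀/π) × [bracket] = (2303/π) × 1.025371 = 751.67 W/m².
Ratio Q̄_A / Q̄_B = 71.977 / 751.67 = 0.09576.

Q̄_A / Q̄_B ≈ 0.0958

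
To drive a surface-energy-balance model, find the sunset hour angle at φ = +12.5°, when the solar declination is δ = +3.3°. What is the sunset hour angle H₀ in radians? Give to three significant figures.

cos H₀ = −tan φ · tan δ = −tan(+12.5°) × tan(+3.300°) = -0.0128, so H₀ = 1.5836 rad = 90.73°.

H₀ = 1.58 rad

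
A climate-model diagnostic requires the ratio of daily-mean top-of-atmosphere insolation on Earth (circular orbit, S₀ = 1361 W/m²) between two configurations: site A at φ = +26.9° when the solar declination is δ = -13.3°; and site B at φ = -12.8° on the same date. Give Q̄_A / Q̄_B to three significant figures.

Q̄_A / Q̄_B ≈ 0.690

— Configuration A (φ=+26.9°):
cos H₀ = −tan(+26.9°) tan(-13.300°) = 0.1199, H₀ = 1.4506 rad.
Bracket: H₀ sin φ sin δ + cos φ cos δ sin H₀ = 1.4506×0.45243×-0.23005 + 0.89180×0.97318×0.99278 = -0.150981 + 0.861616 = 0.710635.
Q̄ = (S₀/π) × [bracket] = (1361/π) × 0.710635 = 307.86 W/m².
— Configuration B (φ=-12.8°):
cos H₀ = −tan(-12.8°) tan(-13.300°) = -0.0537, H₀ = 1.6245 rad.
Bracket: H₀ sin φ sin δ + cos φ cos δ sin H₀ = 1.6245×-0.22155×-0.23005 + 0.97515×0.97318×0.99856 = 0.082797 + 0.947630 = 1.030427.
Q̄ = (S₀/π) × [bracket] = (1361/π) × 1.030427 = 446.40 W/m².
Ratio Q̄_A / Q̄_B = 307.86 / 446.40 = 0.6897.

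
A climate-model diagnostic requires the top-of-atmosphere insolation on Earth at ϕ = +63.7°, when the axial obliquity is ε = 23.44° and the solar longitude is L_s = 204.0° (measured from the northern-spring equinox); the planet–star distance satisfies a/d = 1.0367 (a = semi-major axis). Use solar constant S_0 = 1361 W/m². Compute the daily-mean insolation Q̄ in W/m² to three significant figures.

Solar declination: sin δ = sin ε · sin L_s = sin 23.44° × sin 204.0° = -0.16180, so δ = -9.311°.
cos h₀ = −tan(+63.7°) tan(-9.311°) = 0.3317, h₀ = 1.2327 rad.
Bracket: h₀ sin ϕ sin δ + cos ϕ cos δ sin h₀ = 1.2327×0.89649×-0.16180 + 0.44307×0.98682×0.94337 = -0.178806 + 0.412470 = 0.233664.
Inverse-square distance factor (a/d)² = 1.0367² = 1.074747.
Q̄ = (S_0/π) × 1.074747 × [bracket] = (1361/π) × 1.074747 × 0.233664 = 108.8 W/m².

Q̄ ≈ 109 W/m²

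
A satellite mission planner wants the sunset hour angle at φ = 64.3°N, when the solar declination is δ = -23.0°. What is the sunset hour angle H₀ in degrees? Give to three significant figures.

cos H₀ = −tan φ · tan δ = −tan(+64.3°) × tan(-23.000°) = 0.8820, so H₀ = 0.4907 rad = 28.12°.

H₀ = 28.1°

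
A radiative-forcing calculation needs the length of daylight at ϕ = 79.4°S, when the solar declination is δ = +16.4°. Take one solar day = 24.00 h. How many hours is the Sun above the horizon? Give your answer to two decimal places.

cos h₀ = −tan ϕ · tan δ = 1.5727 ≥ 1, so the Sun never rises (polar night) and h₀ = 0.
Daylight = 2h₀/(2π) × 24.00 h = (0.0000/π) × 24.00 = 0.00 h.

0.00 h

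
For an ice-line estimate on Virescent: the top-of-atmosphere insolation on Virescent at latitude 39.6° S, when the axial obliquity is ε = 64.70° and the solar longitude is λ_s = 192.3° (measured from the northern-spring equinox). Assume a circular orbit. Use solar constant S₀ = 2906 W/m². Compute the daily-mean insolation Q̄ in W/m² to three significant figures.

Q̄ ≈ 887 W/m²

Solar declination: sin δ = sin ε · sin λ_s = sin 64.70° × sin 192.3° = -0.19260, so δ = -11.104°.
cos H₀ = −tan(-39.6°) tan(-11.104°) = -0.1624, H₀ = 1.7339 rad.
Bracket: H₀ sin φ sin δ + cos φ cos δ sin H₀ = 1.7339×-0.63742×-0.19260 + 0.77051×0.98128×0.98673 = 0.212866 + 0.746053 = 0.958919.
Q̄ = (S₀/π) × [bracket] = (2906/π) × 0.958919 = 887.0 W/m².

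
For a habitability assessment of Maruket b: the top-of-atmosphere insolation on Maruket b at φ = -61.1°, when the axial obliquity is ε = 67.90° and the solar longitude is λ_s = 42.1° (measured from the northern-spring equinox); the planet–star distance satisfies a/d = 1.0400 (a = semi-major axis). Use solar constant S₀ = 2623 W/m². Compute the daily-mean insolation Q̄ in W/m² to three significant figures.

Q̄ ≈ 0.00 W/m²

Solar declination: sin δ = sin ε · sin λ_s = sin 67.90° × sin 42.1° = 0.62117, so δ = +38.402°.
cos H₀ = −tan(-61.1°) tan(+38.402°) = 1.4359 ≥ 1 ⇒ polar night, H₀ = 0 and Q̄ = 0.
Inverse-square distance factor (a/d)² = 1.0400² = 1.081600.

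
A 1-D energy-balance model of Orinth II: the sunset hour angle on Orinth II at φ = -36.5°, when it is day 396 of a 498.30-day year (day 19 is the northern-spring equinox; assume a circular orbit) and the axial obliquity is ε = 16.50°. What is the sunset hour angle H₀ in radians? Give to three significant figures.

Solar longitude: λ_s = 360° × (396 − 19)/498.30 = 272.366°.
sin δ = sin 16.50° × sin 272.366° = -0.28377, so δ = -16.486°.
cos H₀ = −tan φ · tan δ = −tan(-36.5°) × tan(-16.486°) = -0.2190, so H₀ = 1.7916 rad = 102.65°.

H₀ = 1.79 rad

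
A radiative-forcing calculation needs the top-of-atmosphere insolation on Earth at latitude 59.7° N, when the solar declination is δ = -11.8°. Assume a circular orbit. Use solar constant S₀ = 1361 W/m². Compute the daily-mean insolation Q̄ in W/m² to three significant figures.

Q̄ ≈ 108 W/m²

cos H₀ = −tan(+59.7°) tan(-11.800°) = 0.3575, H₀ = 1.2052 rad.
Bracket: H₀ sin φ sin δ + cos φ cos δ sin H₀ = 1.2052×0.86340×-0.20450 + 0.50453×0.97887×0.93391 = -0.212796 + 0.461229 = 0.248433.
Q̄ = (S₀/π) × [bracket] = (1361/π) × 0.248433 = 107.6 W/m².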